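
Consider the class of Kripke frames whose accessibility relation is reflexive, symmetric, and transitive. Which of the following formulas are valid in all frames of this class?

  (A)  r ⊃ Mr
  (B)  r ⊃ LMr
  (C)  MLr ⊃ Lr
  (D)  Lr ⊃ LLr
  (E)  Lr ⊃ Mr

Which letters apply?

A relation that is reflexive, symmetric, and transitive is also euclidean and serial.
(A) r ⊃ Mr (the dual of axiom T) characterises the reflexive frames. Every such R is reflexive — valid.
(B) r ⊃ LMr (axiom B) characterises the symmetric frames. Every such R is symmetric — valid.
(C) MLr ⊃ Lr is the dual of axiom 5; it is valid on a frame exactly when R is euclidean. Every such R is euclidean, so valid.
(D) Lr ⊃ LLr (axiom 4) characterises the transitive frames. Every such R is transitive — valid.
(E) Lr ⊃ Mr is axiom D; it is valid on a frame exactly when R is serial. Every such R is serial, so valid.

A, B, C, D, E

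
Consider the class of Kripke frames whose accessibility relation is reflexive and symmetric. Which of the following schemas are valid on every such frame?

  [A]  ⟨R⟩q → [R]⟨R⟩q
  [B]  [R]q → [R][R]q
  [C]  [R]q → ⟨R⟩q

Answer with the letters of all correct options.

Reflexive relations are serial.
(A) ⟨R⟩q → [R]⟨R⟩q (axiom 5) characterises the euclidean frames. Such an R need not be euclidean — not valid.
(B) [R]q → [R][R]q (axiom 4) characterises the transitive frames. Such an R need not be transitive — not valid.
(C) [R]q → ⟨R⟩q is axiom D; it is valid on a frame exactly when R is serial. Every such R is serial, so valid.

C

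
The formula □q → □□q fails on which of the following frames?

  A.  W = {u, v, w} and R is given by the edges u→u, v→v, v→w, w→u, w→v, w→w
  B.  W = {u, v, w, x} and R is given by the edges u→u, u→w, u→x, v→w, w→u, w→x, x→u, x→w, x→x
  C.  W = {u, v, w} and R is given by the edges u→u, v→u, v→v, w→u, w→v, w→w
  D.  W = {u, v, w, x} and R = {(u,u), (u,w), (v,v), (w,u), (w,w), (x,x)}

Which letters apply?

The schema □q → □□q is axiom 4; it is valid on a frame iff R is transitive.
(A) R is not transitive (v R w and w R u but not v R u), so the schema fails here.
(B) R is not transitive (v R w and w R u but not v R u), so the schema fails here.
(C) R is transitive (R is closed under composition), so the schema is valid here.
(D) R is transitive (R is closed under composition), so the schema is valid here.

A, B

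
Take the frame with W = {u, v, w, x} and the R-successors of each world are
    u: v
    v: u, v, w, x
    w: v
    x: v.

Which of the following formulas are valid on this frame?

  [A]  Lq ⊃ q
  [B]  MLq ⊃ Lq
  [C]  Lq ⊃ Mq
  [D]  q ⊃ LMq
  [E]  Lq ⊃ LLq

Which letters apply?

C, D

R is not reflexive: not u R u.
R is symmetric: every R-edge is matched by its reverse.
R is not transitive: u R v and v R u but not u R u.
R is not euclidean: v R u and v R w but not u R w.
R is serial: every world has an R-successor.
(A) Lq ⊃ q (axiom T) characterises the reflexive frames. R is not reflexive — not valid.
(B) MLq ⊃ Lq is the dual of axiom 5; it is valid on a frame exactly when R is euclidean. R is not euclidean, so not valid.
(C) Lq ⊃ Mq is axiom D, which corresponds to seriality. R is serial — valid.
(D) axiom B: valid iff R is symmetric. R is symmetric — valid.
(E) Lq ⊃ LLq (axiom 4) characterises the transitive frames. R is not transitive — not valid.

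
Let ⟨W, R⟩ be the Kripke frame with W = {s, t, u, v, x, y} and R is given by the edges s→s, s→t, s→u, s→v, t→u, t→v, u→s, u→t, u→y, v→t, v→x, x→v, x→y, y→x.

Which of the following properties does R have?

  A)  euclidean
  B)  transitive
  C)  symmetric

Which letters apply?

none

(A) not euclidean: s R t and s R s but not t R s.
(B) not transitive: s R u and u R y but not s R y.
(C) not symmetric: s R t but not t R s.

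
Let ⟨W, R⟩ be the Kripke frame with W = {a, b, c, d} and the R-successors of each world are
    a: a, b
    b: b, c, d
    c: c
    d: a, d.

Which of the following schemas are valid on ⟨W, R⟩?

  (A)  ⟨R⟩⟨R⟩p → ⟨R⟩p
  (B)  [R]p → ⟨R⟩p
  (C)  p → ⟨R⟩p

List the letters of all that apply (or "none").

B, C

R is reflexive: each world relates to itself.
R is not transitive: a R b and b R c but not a R c.
R is serial: every world has an R-successor.
(A) the dual of axiom 4: valid iff R is transitive. R is not transitive — not valid.
(B) axiom D: valid iff R is serial. R is serial — valid.
(C) p → ⟨R⟩p is the dual of axiom T, which corresponds to reflexivity. R is reflexive — valid.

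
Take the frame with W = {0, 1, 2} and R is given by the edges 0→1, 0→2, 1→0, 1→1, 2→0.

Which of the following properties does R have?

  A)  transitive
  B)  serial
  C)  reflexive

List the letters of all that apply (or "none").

(A) not transitive: 0 R 1 and 1 R 0 but not 0 R 0.
(B) serial: every world has an R-successor.
(C) not reflexive: not 0 R 0.

B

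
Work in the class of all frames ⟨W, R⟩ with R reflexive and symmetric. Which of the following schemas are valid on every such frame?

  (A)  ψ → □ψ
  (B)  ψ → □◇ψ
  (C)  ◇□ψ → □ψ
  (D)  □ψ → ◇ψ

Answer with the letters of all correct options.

B, D

Reflexive relations are serial.
(A) ψ → □ψ is equivalent to ◇p→p; it holds exactly when R ⊆ identity. Such an R need not be a subset of the identity — not valid.
(B) ψ → □◇ψ is axiom B; it is valid on a frame exactly when R is symmetric. Every such R is symmetric, so valid.
(C) the dual of axiom 5: valid iff R is euclidean. Such an R need not be euclidean — not valid.
(D) □ψ → ◇ψ is axiom D; it is valid on a frame exactly when R is serial. Every such R is serial, so valid.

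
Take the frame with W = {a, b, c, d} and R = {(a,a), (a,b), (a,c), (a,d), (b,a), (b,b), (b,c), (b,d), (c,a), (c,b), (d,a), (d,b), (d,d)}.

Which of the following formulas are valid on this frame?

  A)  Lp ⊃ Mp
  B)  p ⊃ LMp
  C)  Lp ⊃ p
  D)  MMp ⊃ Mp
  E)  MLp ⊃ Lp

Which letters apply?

A, B

R is not reflexive: not c R c.
R is symmetric: every R-edge is matched by its reverse.
R is not transitive: c R a and a R c but not c R c.
R is not euclidean: a R c and a R d but not c R d.
R is serial: every world has an R-successor.
(A) axiom D: valid iff R is serial. R is serial — valid.
(B) p ⊃ LMp is axiom B; it is valid on a frame exactly when R is symmetric. R is symmetric, so valid.
(C) axiom T: valid iff R is reflexive. R is not reflexive — not valid.
(D) the dual of axiom 4: valid iff R is transitive. R is not transitive — not valid.
(E) MLp ⊃ Lp is the dual of axiom 5, which corresponds to the euclidean property. R is not euclidean — not valid.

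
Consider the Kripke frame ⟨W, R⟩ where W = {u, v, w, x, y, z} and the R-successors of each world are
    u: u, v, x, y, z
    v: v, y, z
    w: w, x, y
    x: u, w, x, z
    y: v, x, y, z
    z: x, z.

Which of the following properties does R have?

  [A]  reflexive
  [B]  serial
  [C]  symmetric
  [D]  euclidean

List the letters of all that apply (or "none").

A, B

(A) reflexive: each world relates to itself.
(B) serial: every world has an R-successor.
(C) not symmetric: u R v but not v R u.
(D) not euclidean: u R v and u R u but not v R u.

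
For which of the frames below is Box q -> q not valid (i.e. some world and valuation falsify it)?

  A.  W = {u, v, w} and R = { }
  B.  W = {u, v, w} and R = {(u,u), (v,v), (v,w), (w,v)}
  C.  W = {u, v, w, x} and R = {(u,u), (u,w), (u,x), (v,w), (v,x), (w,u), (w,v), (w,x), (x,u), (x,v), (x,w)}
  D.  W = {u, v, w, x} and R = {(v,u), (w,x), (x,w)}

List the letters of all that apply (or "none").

The schema Box q -> q is axiom T; it is valid on a frame iff R is reflexive.
(A) R is not reflexive (not u R u), so the schema fails here.
(B) R is not reflexive (not w R w), so the schema fails here.
(C) R is not reflexive (not v R v), so the schema fails here.
(D) R is not reflexive (not u R u), so the schema fails here.

A, B, C, D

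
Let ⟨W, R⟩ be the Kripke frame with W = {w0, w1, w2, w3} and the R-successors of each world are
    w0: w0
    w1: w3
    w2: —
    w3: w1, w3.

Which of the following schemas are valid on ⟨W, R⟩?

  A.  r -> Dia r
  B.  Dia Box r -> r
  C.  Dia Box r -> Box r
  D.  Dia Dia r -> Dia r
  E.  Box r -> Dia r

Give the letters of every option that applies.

R is not reflexive: not w1 R w1.
R is symmetric: every R-edge is matched by its reverse.
R is not transitive: w1 R w3 and w3 R w1 but not w1 R w1.
R is not euclidean: w3 R w1 and w3 R w1 but not w1 R w1.
R is not serial: w2 has no R-successor.
(A) r -> Dia r (the dual of axiom T) characterises the reflexive frames. R is not reflexive — not valid.
(B) Dia Box r -> r is the dual of axiom B; it is valid on a frame exactly when R is symmetric. R is symmetric, so valid.
(C) Dia Box r -> Box r is the dual of axiom 5; it is valid on a frame exactly when R is euclidean. R is not euclidean, so not valid.
(D) the dual of axiom 4: valid iff R is transitive. R is not transitive — not valid.
(E) Box r -> Dia r (axiom D) characterises the serial frames. R is not serial — not valid.

B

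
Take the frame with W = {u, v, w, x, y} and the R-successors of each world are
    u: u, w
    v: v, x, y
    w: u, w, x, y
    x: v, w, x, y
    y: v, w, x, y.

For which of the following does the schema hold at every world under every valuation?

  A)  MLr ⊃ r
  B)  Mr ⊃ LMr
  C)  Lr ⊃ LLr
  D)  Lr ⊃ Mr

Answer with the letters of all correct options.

A, D

R is symmetric: every R-edge is matched by its reverse.
R is not transitive: u R w and w R x but not u R x.
R is not euclidean: w R u and w R x but not u R x.
R is serial: every world has an R-successor.
(A) MLr ⊃ r is the dual of axiom B, which corresponds to symmetry. R is symmetric — valid.
(B) Mr ⊃ LMr (axiom 5) characterises the euclidean frames. R is not euclidean — not valid.
(C) axiom 4: valid iff R is transitive. R is not transitive — not valid.
(D) Lr ⊃ Mr is axiom D; it is valid on a frame exactly when R is serial. R is serial, so valid.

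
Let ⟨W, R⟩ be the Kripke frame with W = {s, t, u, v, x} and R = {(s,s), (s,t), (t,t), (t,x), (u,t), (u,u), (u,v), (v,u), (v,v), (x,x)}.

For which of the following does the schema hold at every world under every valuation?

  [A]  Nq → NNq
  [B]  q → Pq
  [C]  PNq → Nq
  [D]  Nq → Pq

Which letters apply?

R is reflexive: each world relates to itself.
R is not transitive: s R t and t R x but not s R x.
R is not euclidean: s R t and s R s but not t R s.
R is serial: every world has an R-successor.
(A) Nq → NNq is axiom 4, which corresponds to transitivity. R is not transitive — not valid.
(B) q → Pq (the dual of axiom T) characterises the reflexive frames. R is reflexive — valid.
(C) PNq → Nq is the dual of axiom 5, which corresponds to the euclidean property. R is not euclidean — not valid.
(D) axiom D: valid iff R is serial. R is serial — valid.

B, D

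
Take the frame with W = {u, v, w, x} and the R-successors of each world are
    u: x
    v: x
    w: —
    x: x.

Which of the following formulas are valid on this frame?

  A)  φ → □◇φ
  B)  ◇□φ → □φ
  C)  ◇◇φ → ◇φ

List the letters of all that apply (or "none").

B, C

R is not symmetric: u R x but not x R u.
R is transitive: R is closed under composition.
R is euclidean: any two R-successors of the same world are R-related.
(A) φ → □◇φ (axiom B) characterises the symmetric frames. R is not symmetric — not valid.
(B) ◇□φ → □φ is the dual of axiom 5; it is valid on a frame exactly when R is euclidean. R is euclidean, so valid.
(C) ◇◇φ → ◇φ is the dual of axiom 4; it is valid on a frame exactly when R is transitive. R is transitive, so valid.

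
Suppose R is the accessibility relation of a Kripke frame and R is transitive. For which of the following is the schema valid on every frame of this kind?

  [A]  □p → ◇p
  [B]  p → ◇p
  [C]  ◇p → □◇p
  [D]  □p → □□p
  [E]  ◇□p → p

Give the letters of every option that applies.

(A) axiom D: valid iff R is serial. Such an R need not be serial — not valid.
(B) p → ◇p is the dual of axiom T; it is valid on a frame exactly when R is reflexive. Such an R need not be reflexive, so not valid.
(C) axiom 5: valid iff R is euclidean. Such an R need not be euclidean — not valid.
(D) axiom 4: valid iff R is transitive. Every such R is transitive — valid.
(E) ◇□p → p (the dual of axiom B) characterises the symmetric frames. Such an R need not be symmetric — not valid.

D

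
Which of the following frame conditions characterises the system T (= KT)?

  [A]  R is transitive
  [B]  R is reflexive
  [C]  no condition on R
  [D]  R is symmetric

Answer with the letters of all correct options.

B

(A) this class determines K4, not T (= KT).
(B) T (= KT) is sound and complete for exactly this class.
(C) this class determines K, not T (= KT).
(D) this class determines KB, not T (= KT).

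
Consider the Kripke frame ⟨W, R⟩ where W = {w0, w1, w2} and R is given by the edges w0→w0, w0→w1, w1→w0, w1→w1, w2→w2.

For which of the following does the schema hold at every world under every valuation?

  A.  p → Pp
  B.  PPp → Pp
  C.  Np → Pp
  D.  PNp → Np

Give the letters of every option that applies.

A, B, C, D

R is reflexive: each world relates to itself.
R is transitive: R is closed under composition.
R is euclidean: any two R-successors of the same world are R-related.
R is serial: every world has an R-successor.
(A) the dual of axiom T: valid iff R is reflexive. R is reflexive — valid.
(B) the dual of axiom 4: valid iff R is transitive. R is transitive — valid.
(C) Np → Pp is axiom D, which corresponds to seriality. R is serial — valid.
(D) PNp → Np is the dual of axiom 5; it is valid on a frame exactly when R is euclidean. R is euclidean, so valid.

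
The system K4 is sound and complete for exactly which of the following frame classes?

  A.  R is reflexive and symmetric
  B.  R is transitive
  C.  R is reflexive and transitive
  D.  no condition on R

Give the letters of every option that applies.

(A) this class determines B (= KTB), not K4.
(B) K4 is sound and complete for exactly this class.
(C) this class determines S4, not K4.
(D) this class determines K, not K4.

B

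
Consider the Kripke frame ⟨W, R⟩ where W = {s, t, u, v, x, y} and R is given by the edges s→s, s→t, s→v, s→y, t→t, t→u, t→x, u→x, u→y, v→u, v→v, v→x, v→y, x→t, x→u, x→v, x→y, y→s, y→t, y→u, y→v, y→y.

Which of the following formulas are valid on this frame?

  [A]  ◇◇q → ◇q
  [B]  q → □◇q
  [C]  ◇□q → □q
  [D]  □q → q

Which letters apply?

R is not reflexive: not u R u.
R is not symmetric: s R t but not t R s.
R is not transitive: s R t and t R u but not s R u.
R is not euclidean: s R t and s R s but not t R s.
(A) ◇◇q → ◇q is the dual of axiom 4, which corresponds to transitivity. R is not transitive — not valid.
(B) q → □◇q (axiom B) characterises the symmetric frames. R is not symmetric — not valid.
(C) ◇□q → □q is the dual of axiom 5, which corresponds to the euclidean property. R is not euclidean — not valid.
(D) □q → q is axiom T, which corresponds to reflexivity. R is not reflexive — not valid.

none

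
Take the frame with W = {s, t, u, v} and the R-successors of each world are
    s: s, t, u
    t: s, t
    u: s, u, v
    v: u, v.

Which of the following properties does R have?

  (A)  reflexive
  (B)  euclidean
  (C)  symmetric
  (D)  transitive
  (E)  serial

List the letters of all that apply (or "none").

A, C, E

(A) reflexive: each world relates to itself.
(B) not euclidean: s R t and s R u but not t R u.
(C) symmetric: every R-edge is matched by its reverse.
(D) not transitive: s R u and u R v but not s R v.
(E) serial: every world has an R-successor.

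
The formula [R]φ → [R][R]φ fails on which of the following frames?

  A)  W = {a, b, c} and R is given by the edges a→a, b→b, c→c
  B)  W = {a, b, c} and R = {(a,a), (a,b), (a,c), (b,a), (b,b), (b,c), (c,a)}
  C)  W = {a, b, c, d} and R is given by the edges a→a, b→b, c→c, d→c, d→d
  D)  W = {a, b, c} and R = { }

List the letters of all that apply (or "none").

The schema [R]φ → [R][R]φ is axiom 4; it is valid on a frame iff R is transitive.
(A) R is transitive (R is closed under composition), so the schema is valid here.
(B) R is not transitive (c R a and a R b but not c R b), so the schema fails here.
(C) R is transitive (R is closed under composition), so the schema is valid here.
(D) R is transitive (R is closed under composition), so the schema is valid here.

B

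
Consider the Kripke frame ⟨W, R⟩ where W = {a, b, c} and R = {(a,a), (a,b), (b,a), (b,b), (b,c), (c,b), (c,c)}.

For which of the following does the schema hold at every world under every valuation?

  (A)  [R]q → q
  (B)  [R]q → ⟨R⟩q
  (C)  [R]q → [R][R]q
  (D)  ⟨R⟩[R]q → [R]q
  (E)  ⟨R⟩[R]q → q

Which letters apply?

A, B, E

R is reflexive: each world relates to itself.
R is symmetric: every R-edge is matched by its reverse.
R is not transitive: a R b and b R c but not a R c.
R is not euclidean: b R a and b R c but not a R c.
R is serial: every world has an R-successor.
(A) [R]q → q is axiom T; it is valid on a frame exactly when R is reflexive. R is reflexive, so valid.
(B) axiom D: valid iff R is serial. R is serial — valid.
(C) [R]q → [R][R]q is axiom 4, which corresponds to transitivity. R is not transitive — not valid.
(D) the dual of axiom 5: valid iff R is euclidean. R is not euclidean — not valid.
(E) ⟨R⟩[R]q → q (the dual of axiom B) characterises the symmetric frames. R is symmetric — valid.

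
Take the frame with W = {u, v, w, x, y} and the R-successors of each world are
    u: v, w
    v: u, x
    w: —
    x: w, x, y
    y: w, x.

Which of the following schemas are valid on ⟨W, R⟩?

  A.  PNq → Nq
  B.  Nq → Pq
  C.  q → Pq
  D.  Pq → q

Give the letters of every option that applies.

none

R is not reflexive: not u R u.
R is not euclidean: u R v and u R w but not v R w.
R is not serial: w has no R-successor.
R is not a subset of the identity: u R v with u ≠ v.
(A) the dual of axiom 5: valid iff R is euclidean. R is not euclidean — not valid.
(B) Nq → Pq is axiom D, which corresponds to seriality. R is not serial — not valid.
(C) q → Pq is the dual of axiom T, which corresponds to reflexivity. R is not reflexive — not valid.
(D) Pq → q is valid only on frames where every R-edge is a self-loop. Here R ⊄ identity — not valid.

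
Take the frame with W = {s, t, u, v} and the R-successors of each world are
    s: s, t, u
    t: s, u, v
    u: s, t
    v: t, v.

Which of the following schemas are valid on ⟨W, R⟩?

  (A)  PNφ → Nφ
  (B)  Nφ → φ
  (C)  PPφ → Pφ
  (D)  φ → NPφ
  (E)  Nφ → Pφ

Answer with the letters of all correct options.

R is not reflexive: not t R t.
R is symmetric: every R-edge is matched by its reverse.
R is not transitive: s R t and t R v but not s R v.
R is not euclidean: t R s and t R v but not s R v.
R is serial: every world has an R-successor.
(A) PNφ → Nφ (the dual of axiom 5) characterises the euclidean frames. R is not euclidean — not valid.
(B) Nφ → φ (axiom T) characterises the reflexive frames. R is not reflexive — not valid.
(C) the dual of axiom 4: valid iff R is transitive. R is not transitive — not valid.
(D) axiom B: valid iff R is symmetric. R is symmetric — valid.
(E) Nφ → Pφ is axiom D; it is valid on a frame exactly when R is serial. R is serial, so valid.

D, E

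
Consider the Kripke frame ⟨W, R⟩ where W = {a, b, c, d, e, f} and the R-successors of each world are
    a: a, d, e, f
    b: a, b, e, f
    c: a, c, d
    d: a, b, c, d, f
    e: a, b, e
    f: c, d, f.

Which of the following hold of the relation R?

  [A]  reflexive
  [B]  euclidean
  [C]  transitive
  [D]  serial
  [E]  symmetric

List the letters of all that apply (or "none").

A, D

(A) reflexive: each world relates to itself.
(B) not euclidean: a R d and a R e but not d R e.
(C) not transitive: a R d and d R b but not a R b.
(D) serial: every world has an R-successor.
(E) not symmetric: a R f but not f R a.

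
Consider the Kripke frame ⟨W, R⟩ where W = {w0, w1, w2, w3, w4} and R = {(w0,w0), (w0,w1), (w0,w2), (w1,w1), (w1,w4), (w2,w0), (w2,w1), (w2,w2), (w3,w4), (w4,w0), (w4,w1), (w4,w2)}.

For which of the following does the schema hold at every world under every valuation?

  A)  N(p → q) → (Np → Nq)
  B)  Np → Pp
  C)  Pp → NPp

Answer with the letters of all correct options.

R is not euclidean: w0 R w1 and w0 R w0 but not w1 R w0.
R is serial: every world has an R-successor.
(A) this is just K, valid on every normal frame.
(B) Np → Pp (axiom D) characterises the serial frames. R is serial — valid.
(C) Pp → NPp (axiom 5) characterises the euclidean frames. R is not euclidean — not valid.

A, B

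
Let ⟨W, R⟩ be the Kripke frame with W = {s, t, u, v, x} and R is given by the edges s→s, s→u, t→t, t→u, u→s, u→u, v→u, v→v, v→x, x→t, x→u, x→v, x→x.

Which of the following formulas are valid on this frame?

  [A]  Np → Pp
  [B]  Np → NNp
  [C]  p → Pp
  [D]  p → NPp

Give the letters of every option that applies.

A, C

R is reflexive: each world relates to itself.
R is not symmetric: t R u but not u R t.
R is not transitive: t R u and u R s but not t R s.
R is serial: every world has an R-successor.
(A) Np → Pp is axiom D; it is valid on a frame exactly when R is serial. R is serial, so valid.
(B) axiom 4: valid iff R is transitive. R is not transitive — not valid.
(C) p → Pp (the dual of axiom T) characterises the reflexive frames. R is reflexive — valid.
(D) axiom B: valid iff R is symmetric. R is not symmetric — not valid.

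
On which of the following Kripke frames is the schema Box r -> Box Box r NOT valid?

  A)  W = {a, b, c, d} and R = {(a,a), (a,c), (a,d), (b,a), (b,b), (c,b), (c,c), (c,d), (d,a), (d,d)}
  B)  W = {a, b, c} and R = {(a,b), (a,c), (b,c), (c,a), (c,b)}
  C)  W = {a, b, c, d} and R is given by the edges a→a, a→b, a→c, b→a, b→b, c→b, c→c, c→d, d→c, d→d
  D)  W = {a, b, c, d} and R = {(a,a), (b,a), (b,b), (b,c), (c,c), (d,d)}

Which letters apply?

A, B, C

The schema Box r -> Box Box r is axiom 4; it is valid on a frame iff R is transitive.
(A) R is not transitive (a R c and c R b but not a R b), so the schema fails here.
(B) R is not transitive (a R c and c R a but not a R a), so the schema fails here.
(C) R is not transitive (a R c and c R d but not a R d), so the schema fails here.
(D) R is transitive (R is closed under composition), so the schema is valid here.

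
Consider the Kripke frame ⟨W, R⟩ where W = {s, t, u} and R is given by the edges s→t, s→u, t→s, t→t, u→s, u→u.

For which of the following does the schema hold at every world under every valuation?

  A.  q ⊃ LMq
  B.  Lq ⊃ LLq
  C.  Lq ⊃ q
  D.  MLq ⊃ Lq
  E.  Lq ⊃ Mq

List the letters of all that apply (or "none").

A, E

R is not reflexive: not s R s.
R is symmetric: every R-edge is matched by its reverse.
R is not transitive: s R t and t R s but not s R s.
R is not euclidean: s R t and s R u but not t R u.
R is serial: every world has an R-successor.
(A) q ⊃ LMq is axiom B, which corresponds to symmetry. R is symmetric — valid.
(B) axiom 4: valid iff R is transitive. R is not transitive — not valid.
(C) axiom T: valid iff R is reflexive. R is not reflexive — not valid.
(D) MLq ⊃ Lq is the dual of axiom 5, which corresponds to the euclidean property. R is not euclidean — not valid.
(E) Lq ⊃ Mq (axiom D) characterises the serial frames. R is serial — valid.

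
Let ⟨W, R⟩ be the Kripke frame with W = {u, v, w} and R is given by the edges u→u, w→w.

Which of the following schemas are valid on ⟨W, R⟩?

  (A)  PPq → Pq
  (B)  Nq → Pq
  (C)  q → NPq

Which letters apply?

A, C

R is symmetric: every R-edge is matched by its reverse.
R is transitive: R is closed under composition.
R is not serial: v has no R-successor.
(A) the dual of axiom 4: valid iff R is transitive. R is transitive — valid.
(B) Nq → Pq (axiom D) characterises the serial frames. R is not serial — not valid.
(C) q → NPq (axiom B) characterises the symmetric frames. R is symmetric — valid.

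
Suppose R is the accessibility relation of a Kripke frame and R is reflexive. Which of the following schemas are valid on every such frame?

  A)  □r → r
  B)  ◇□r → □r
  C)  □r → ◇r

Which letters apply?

A reflexive relation is serial.
(A) □r → r (axiom T) characterises the reflexive frames. Every such R is reflexive — valid.
(B) ◇□r → □r is the dual of axiom 5; it is valid on a frame exactly when R is euclidean. Such an R need not be euclidean, so not valid.
(C) □r → ◇r (axiom D) characterises the serial frames. Every such R is serial — valid.

A, C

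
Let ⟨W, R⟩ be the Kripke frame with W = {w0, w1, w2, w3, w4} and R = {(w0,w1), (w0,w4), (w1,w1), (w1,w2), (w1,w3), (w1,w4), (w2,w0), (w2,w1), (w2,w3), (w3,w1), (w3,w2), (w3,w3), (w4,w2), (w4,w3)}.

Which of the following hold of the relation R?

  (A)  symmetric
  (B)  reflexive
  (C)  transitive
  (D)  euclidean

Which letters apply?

none

(A) not symmetric: w0 R w1 but not w1 R w0.
(B) not reflexive: not w0 R w0.
(C) not transitive: w0 R w1 and w1 R w2 but not w0 R w2.
(D) not euclidean: w0 R w4 and w0 R w1 but not w4 R w1.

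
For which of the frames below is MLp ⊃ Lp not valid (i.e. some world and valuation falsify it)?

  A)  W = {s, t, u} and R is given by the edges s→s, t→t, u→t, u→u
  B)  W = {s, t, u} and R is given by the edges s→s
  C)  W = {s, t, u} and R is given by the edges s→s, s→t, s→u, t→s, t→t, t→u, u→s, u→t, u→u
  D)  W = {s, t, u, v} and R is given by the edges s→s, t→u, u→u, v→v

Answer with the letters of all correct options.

The schema MLp ⊃ Lp is the dual of axiom 5; it is valid on a frame iff R is euclidean.
(A) R is not euclidean (u R t and u R u but not t R u), so the schema fails here.
(B) R is euclidean (any two R-successors of the same world are R-related), so the schema is valid here.
(C) R is euclidean (any two R-successors of the same world are R-related), so the schema is valid here.
(D) R is euclidean (any two R-successors of the same world are R-related), so the schema is valid here.

A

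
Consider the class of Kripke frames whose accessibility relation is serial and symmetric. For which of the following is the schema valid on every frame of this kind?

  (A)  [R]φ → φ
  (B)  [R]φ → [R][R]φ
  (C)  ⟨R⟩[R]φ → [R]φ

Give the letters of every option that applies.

none

(A) [R]φ → φ is axiom T, which corresponds to reflexivity. Such an R need not be reflexive — not valid.
(B) axiom 4: valid iff R is transitive. Such an R need not be transitive — not valid.
(C) the dual of axiom 5: valid iff R is euclidean. Such an R need not be euclidean — not valid.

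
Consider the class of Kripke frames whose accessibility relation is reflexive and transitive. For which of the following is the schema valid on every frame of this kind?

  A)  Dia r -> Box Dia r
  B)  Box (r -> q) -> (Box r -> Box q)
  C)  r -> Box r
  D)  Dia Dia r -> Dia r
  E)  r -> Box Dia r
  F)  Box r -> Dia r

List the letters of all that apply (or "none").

B, D, F

Reflexive relations are serial.
(A) Dia r -> Box Dia r is axiom 5, which corresponds to the euclidean property. Such an R need not be euclidean — not valid.
(B) Box (r -> q) -> (Box r -> Box q) is the K axiom; it holds on all frames — valid.
(C) r -> Box r (equivalent to ◇p→p) corresponds to R being a subset of the identity. Such an R need not be a subset of the identity, so not valid.
(D) the dual of axiom 4: valid iff R is transitive. Every such R is transitive — valid.
(E) r -> Box Dia r is axiom B, which corresponds to symmetry. Such an R need not be symmetric — not valid.
(F) Box r -> Dia r is axiom D; it is valid on a frame exactly when R is serial. Every such R is serial, so valid.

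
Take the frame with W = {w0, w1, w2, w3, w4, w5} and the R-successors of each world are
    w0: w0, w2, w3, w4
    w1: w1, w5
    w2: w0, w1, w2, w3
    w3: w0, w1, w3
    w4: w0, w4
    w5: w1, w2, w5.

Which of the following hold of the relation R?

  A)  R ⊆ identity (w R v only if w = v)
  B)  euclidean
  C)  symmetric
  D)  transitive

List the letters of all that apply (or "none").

(A) not ⊆ identity: w0 R w2 with w0 ≠ w2.
(B) not euclidean: w0 R w2 and w0 R w4 but not w2 R w4.
(C) not symmetric: w2 R w1 but not w1 R w2.
(D) not transitive: w0 R w2 and w2 R w1 but not w0 R w1.

none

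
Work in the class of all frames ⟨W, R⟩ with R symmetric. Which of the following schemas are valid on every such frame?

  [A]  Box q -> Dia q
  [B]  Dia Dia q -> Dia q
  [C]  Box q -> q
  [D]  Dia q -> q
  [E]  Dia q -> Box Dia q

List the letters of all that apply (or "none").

(A) axiom D: valid iff R is serial. Such an R need not be serial — not valid.
(B) the dual of axiom 4: valid iff R is transitive. Such an R need not be transitive — not valid.
(C) axiom T: valid iff R is reflexive. Such an R need not be reflexive — not valid.
(D) Dia q -> q (the converse of T) corresponds to R being a subset of the identity. Such an R need not be a subset of the identity, so not valid.
(E) Dia q -> Box Dia q (axiom 5) characterises the euclidean frames. Such an R need not be euclidean — not valid.

none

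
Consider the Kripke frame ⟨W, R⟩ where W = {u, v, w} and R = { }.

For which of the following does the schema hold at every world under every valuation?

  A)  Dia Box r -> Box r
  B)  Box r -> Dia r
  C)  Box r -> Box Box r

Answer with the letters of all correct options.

R is transitive: R is closed under composition.
R is euclidean: any two R-successors of the same world are R-related.
R is not serial: u has no R-successor.
(A) the dual of axiom 5: valid iff R is euclidean. R is euclidean — valid.
(B) Box r -> Dia r (axiom D) characterises the serial frames. R is not serial — not valid.
(C) Box r -> Box Box r (axiom 4) characterises the transitive frames. R is transitive — valid.

A, C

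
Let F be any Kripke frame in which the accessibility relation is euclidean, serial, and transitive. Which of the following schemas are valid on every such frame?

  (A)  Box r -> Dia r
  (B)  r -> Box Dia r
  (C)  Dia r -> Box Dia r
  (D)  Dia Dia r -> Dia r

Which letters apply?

A, C, D

(A) Box r -> Dia r (axiom D) characterises the serial frames. Every such R is serial — valid.
(B) r -> Box Dia r is axiom B; it is valid on a frame exactly when R is symmetric. Such an R need not be symmetric, so not valid.
(C) axiom 5: valid iff R is euclidean. Every such R is euclidean — valid.
(D) Dia Dia r -> Dia r (the dual of axiom 4) characterises the transitive frames. Every such R is transitive — valid.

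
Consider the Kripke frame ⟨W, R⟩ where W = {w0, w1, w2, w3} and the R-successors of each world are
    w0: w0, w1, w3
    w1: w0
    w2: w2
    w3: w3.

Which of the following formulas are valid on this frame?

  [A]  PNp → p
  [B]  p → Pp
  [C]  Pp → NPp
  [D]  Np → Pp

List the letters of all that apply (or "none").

R is not reflexive: not w1 R w1.
R is not symmetric: w0 R w3 but not w3 R w0.
R is not euclidean: w0 R w1 and w0 R w3 but not w1 R w3.
R is serial: every world has an R-successor.
(A) PNp → p (the dual of axiom B) characterises the symmetric frames. R is not symmetric — not valid.
(B) p → Pp (the dual of axiom T) characterises the reflexive frames. R is not reflexive — not valid.
(C) Pp → NPp is axiom 5; it is valid on a frame exactly when R is euclidean. R is not euclidean, so not valid.
(D) Np → Pp (axiom D) characterises the serial frames. R is serial — valid.

D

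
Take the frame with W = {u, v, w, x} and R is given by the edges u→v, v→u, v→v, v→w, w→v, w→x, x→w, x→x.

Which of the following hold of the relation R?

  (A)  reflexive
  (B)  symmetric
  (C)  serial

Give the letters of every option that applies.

(A) not reflexive: not u R u.
(B) symmetric: every R-edge is matched by its reverse.
(C) serial: every world has an R-successor.

B, C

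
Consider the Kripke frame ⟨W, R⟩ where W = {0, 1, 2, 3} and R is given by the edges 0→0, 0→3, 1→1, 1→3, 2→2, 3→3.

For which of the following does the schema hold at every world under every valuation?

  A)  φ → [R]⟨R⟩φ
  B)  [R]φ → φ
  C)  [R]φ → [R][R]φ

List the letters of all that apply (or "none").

B, C

R is reflexive: each world relates to itself.
R is not symmetric: 0 R 3 but not 3 R 0.
R is transitive: R is closed under composition.
(A) φ → [R]⟨R⟩φ is axiom B; it is valid on a frame exactly when R is symmetric. R is not symmetric, so not valid.
(B) [R]φ → φ (axiom T) characterises the reflexive frames. R is reflexive — valid.
(C) axiom 4: valid iff R is transitive. R is transitive — valid.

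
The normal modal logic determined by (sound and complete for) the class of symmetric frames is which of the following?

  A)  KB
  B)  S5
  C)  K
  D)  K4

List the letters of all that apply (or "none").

A

(A) KB is determined by exactly this class.
(B) S5 is determined by the class of reflexive, symmetric, and transitive frames.
(C) K is determined by the class of arbitrary frames.
(D) K4 is determined by the class of transitive frames.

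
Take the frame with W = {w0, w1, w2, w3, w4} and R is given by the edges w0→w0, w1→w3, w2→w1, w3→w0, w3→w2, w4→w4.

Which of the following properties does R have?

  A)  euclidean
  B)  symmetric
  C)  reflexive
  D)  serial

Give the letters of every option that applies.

(A) not euclidean: w3 R w0 and w3 R w2 but not w0 R w2.
(B) not symmetric: w1 R w3 but not w3 R w1.
(C) not reflexive: not w1 R w1.
(D) serial: every world has an R-successor.

D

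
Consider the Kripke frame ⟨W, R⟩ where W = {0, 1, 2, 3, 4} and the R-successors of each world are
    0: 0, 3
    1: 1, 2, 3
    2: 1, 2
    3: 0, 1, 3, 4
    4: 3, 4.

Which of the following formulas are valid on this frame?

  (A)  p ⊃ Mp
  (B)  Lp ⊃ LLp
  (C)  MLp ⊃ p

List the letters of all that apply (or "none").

R is reflexive: each world relates to itself.
R is symmetric: every R-edge is matched by its reverse.
R is not transitive: 0 R 3 and 3 R 1 but not 0 R 1.
(A) p ⊃ Mp (the dual of axiom T) characterises the reflexive frames. R is reflexive — valid.
(B) Lp ⊃ LLp is axiom 4, which corresponds to transitivity. R is not transitive — not valid.
(C) MLp ⊃ p (the dual of axiom B) characterises the symmetric frames. R is symmetric — valid.

A, C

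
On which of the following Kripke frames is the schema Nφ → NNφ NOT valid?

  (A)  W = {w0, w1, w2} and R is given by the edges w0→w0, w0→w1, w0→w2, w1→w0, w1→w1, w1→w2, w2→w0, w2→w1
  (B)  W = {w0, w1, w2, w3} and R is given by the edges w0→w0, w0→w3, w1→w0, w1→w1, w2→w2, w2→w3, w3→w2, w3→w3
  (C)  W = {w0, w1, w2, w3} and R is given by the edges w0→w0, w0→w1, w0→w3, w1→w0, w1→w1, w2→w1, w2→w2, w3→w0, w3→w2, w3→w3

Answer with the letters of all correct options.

A, B, C

The schema Nφ → NNφ is axiom 4; it is valid on a frame iff R is transitive.
(A) R is not transitive (w2 R w0 and w0 R w2 but not w2 R w2), so the schema fails here.
(B) R is not transitive (w0 R w3 and w3 R w2 but not w0 R w2), so the schema fails here.
(C) R is not transitive (w0 R w3 and w3 R w2 but not w0 R w2), so the schema fails here.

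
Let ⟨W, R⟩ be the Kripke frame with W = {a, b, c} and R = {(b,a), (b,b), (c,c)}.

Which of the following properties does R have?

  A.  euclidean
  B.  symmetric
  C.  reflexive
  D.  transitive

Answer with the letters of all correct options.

D

(A) not euclidean: b R a and b R b but not a R b.
(B) not symmetric: b R a but not a R b.
(C) not reflexive: not a R a.
(D) transitive: R is closed under composition.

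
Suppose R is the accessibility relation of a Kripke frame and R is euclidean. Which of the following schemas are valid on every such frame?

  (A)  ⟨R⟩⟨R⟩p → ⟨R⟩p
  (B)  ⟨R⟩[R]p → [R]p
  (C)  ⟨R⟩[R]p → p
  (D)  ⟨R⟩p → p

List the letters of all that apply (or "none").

B

(A) the dual of axiom 4: valid iff R is transitive. Such an R need not be transitive — not valid.
(B) the dual of axiom 5: valid iff R is euclidean. Every such R is euclidean — valid.
(C) ⟨R⟩[R]p → p is the dual of axiom B; it is valid on a frame exactly when R is symmetric. Such an R need not be symmetric, so not valid.
(D) ⟨R⟩p → p (the converse of T) corresponds to R being a subset of the identity. Such an R need not be a subset of the identity, so not valid.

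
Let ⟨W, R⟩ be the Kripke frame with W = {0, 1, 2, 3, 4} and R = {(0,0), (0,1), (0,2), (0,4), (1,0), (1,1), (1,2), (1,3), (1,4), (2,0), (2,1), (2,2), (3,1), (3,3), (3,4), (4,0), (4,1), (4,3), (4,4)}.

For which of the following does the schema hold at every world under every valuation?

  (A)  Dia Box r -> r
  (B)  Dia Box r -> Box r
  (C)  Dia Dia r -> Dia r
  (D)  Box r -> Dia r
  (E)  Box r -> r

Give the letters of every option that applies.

R is reflexive: each world relates to itself.
R is symmetric: every R-edge is matched by its reverse.
R is not transitive: 0 R 1 and 1 R 3 but not 0 R 3.
R is not euclidean: 0 R 2 and 0 R 4 but not 2 R 4.
R is serial: every world has an R-successor.
(A) the dual of axiom B: valid iff R is symmetric. R is symmetric — valid.
(B) the dual of axiom 5: valid iff R is euclidean. R is not euclidean — not valid.
(C) Dia Dia r -> Dia r (the dual of axiom 4) characterises the transitive frames. R is not transitive — not valid.
(D) axiom D: valid iff R is serial. R is serial — valid.
(E) Box r -> r (axiom T) characterises the reflexive frames. R is reflexive — valid.

A, D, E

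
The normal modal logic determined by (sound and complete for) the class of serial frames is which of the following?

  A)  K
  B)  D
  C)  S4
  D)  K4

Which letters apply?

B

(A) K is determined by the class of arbitrary frames.
(B) D is determined by exactly this class.
(C) S4 is determined by the class of reflexive and transitive frames.
(D) K4 is determined by the class of transitive frames.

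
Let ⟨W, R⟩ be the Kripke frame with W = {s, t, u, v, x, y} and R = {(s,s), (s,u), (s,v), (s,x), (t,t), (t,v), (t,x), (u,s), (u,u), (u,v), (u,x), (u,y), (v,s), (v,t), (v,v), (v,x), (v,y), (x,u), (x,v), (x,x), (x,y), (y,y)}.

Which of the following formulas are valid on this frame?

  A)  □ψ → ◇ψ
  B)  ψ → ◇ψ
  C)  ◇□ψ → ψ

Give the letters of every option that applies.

R is reflexive: each world relates to itself.
R is not symmetric: s R x but not x R s.
R is serial: every world has an R-successor.
(A) □ψ → ◇ψ (axiom D) characterises the serial frames. R is serial — valid.
(B) ψ → ◇ψ (the dual of axiom T) characterises the reflexive frames. R is reflexive — valid.
(C) the dual of axiom B: valid iff R is symmetric. R is not symmetric — not valid.

A, B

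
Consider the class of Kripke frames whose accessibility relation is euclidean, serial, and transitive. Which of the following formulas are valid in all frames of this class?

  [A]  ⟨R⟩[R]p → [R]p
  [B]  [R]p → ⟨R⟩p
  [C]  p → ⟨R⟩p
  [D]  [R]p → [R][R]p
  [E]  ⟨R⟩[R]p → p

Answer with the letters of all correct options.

(A) ⟨R⟩[R]p → [R]p (the dual of axiom 5) characterises the euclidean frames. Every such R is euclidean — valid.
(B) [R]p → ⟨R⟩p (axiom D) characterises the serial frames. Every such R is serial — valid.
(C) the dual of axiom T: valid iff R is reflexive. Such an R need not be reflexive — not valid.
(D) [R]p → [R][R]p (axiom 4) characterises the transitive frames. Every such R is transitive — valid.
(E) ⟨R⟩[R]p → p is the dual of axiom B; it is valid on a frame exactly when R is symmetric. Such an R need not be symmetric, so not valid.

A, B, D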